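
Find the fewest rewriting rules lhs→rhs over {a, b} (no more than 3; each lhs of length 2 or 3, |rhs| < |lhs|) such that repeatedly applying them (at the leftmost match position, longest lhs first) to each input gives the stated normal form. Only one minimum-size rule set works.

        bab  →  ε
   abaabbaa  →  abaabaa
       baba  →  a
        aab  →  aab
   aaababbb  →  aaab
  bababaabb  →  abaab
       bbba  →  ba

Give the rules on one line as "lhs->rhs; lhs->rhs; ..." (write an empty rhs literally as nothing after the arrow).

  | bab => ε
  | abaabbaa => abaabaa
  | baba => a
  | aab

bab->; bb->b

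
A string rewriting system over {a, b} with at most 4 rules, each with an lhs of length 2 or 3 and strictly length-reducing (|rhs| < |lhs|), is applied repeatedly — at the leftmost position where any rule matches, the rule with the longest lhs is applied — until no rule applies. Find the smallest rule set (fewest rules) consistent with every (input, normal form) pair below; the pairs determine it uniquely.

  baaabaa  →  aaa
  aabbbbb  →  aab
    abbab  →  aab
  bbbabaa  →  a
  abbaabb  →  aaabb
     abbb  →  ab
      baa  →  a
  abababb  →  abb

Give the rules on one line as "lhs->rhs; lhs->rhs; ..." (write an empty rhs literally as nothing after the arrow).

  | baaabaa => aabaa => aaa
  | aabbbbb => aabbb => aab
  | abbab => aab
  | bbbabaa => babaa => baa => a

ba->; bba->a; bbb->b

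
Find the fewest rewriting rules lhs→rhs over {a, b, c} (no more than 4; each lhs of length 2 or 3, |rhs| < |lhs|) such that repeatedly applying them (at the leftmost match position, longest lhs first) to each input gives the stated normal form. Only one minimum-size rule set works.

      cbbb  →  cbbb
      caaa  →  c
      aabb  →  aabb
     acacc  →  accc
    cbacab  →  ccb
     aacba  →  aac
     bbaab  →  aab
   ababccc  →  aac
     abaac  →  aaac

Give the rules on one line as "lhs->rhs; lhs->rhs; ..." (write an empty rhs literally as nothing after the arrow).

  | cbbb
  | caaa => caa => ca => c
  | aabb
  | acacc => accc

ba->a; bcc->; ca->c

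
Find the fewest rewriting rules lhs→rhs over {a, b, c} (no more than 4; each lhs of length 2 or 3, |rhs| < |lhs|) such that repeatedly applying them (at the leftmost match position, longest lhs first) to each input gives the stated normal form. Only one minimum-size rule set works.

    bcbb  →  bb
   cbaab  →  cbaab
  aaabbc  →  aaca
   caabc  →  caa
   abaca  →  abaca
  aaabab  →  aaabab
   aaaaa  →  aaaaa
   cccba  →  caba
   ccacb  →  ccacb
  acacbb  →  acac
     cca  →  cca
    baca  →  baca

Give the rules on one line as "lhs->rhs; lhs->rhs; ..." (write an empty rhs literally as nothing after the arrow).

abb->cc; bc->; cbb->c; ccc->ca

  | bcbb => bb
  | cbaab
  | aaabbc => aaccc => aaca
  | caabc => caa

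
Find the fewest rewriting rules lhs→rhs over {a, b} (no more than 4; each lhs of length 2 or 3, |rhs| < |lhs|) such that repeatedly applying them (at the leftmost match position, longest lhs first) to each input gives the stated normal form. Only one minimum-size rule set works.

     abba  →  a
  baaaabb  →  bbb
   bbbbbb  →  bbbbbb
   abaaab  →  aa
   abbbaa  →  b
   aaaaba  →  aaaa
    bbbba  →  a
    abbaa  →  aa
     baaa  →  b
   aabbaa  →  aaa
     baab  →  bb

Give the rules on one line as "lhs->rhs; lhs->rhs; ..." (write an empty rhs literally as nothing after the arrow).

ab->; abb->; ba->b; bba->a

  | abba => a
  | baaaabb => baaabb => baabb => babb => bbb
  | bbbbbb
  | abaaab => aaab => aa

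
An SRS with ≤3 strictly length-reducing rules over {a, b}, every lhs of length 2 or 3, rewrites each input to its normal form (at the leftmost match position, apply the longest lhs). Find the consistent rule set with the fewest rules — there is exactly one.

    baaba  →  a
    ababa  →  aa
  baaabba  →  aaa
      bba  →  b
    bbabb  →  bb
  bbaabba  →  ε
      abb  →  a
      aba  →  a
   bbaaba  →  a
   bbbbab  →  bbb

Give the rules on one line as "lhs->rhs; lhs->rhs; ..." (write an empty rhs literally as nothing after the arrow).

abb->a; ba->; bab->

  | baaba => aba => a
  | ababa => aa
  | baaabba => aabba => aaa
  | bba => b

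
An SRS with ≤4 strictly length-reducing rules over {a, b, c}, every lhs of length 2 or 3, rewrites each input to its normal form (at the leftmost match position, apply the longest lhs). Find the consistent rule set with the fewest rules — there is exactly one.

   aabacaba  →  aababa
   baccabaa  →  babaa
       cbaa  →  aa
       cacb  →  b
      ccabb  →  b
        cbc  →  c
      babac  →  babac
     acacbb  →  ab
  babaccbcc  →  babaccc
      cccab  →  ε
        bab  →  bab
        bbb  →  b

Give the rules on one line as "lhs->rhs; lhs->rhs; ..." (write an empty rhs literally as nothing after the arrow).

bb->b; ca->b; cb->

  | aabacaba => aababba => aababa
  | baccabaa => bacbbaa => babaa
  | cbaa => aa
  | cacb => bcb => b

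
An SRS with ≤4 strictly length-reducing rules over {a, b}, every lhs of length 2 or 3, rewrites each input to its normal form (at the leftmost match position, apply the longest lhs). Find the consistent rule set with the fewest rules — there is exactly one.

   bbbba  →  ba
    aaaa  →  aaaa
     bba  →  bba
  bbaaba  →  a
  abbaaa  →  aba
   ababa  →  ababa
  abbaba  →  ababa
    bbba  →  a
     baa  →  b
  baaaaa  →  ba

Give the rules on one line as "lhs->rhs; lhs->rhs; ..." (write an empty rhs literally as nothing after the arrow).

abb->ab; baa->b; bbb->

  | bbbba => ba
  | aaaa
  | bba
  | bbaaba => bbba => a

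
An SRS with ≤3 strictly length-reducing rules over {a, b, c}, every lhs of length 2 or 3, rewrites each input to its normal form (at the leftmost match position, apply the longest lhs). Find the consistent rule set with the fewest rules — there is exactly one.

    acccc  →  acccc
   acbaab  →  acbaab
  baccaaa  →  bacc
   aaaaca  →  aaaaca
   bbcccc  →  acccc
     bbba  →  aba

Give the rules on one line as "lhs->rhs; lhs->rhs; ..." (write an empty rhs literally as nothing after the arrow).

  | acccc
  | acbaab
  | baccaaa => baccaa => bacca => bacc
  | aaaaca

bb->a; cca->cc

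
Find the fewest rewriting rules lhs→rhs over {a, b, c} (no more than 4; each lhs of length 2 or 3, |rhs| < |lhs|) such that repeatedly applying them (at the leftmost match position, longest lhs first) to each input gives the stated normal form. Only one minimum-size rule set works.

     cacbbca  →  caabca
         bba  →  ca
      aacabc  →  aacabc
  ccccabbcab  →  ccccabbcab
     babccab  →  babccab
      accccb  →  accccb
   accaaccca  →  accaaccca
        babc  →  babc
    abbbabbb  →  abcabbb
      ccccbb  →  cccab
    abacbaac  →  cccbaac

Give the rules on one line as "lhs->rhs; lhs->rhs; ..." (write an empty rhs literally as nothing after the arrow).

  | cacbbca => caabca
  | bba => ca
  | aacabc
  | ccccabbcab

aba->cc; bba->ca; cbb->ab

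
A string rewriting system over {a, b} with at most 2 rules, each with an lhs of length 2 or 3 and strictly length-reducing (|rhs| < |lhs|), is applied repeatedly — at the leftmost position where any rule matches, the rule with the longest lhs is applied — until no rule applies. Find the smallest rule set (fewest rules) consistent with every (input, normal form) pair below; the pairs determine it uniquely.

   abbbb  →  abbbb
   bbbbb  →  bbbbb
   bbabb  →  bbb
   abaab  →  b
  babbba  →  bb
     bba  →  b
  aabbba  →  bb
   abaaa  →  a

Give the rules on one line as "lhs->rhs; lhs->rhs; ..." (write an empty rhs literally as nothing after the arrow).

  | abbbb
  | bbbbb
  | bbabb => bbb
  | abaab => aab => b

aa->; ba->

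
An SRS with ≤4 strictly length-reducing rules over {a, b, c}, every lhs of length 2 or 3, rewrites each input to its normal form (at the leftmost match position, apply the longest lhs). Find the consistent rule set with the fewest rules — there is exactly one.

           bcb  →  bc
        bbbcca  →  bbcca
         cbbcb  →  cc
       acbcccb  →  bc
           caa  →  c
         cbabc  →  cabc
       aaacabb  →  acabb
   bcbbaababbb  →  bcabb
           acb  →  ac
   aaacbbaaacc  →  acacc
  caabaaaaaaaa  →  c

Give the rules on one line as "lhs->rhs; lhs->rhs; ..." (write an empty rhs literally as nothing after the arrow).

aa->; bbb->bb; cb->c; ccc->ab

  | bcb => bc
  | bbbcca => bbcca
  | cbbcb => cbcb => ccb => cc
  | acbcccb => accccb => aabcb => bcb => bc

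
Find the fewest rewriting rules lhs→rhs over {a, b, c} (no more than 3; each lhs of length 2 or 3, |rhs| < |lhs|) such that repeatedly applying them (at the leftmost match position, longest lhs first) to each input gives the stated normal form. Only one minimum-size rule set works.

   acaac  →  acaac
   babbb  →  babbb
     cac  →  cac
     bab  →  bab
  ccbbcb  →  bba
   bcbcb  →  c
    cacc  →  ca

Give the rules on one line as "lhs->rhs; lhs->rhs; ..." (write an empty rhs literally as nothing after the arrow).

  | acaac
  | babbb
  | cac
  | bab

baa->c; cb->a; cc->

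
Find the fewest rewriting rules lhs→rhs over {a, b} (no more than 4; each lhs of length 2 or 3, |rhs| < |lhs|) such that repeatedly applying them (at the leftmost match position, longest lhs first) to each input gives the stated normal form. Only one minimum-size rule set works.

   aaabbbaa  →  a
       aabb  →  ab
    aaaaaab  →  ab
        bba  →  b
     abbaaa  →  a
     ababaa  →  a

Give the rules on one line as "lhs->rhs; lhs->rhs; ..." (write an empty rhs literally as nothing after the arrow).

  | aaabbbaa => aabbbaa => abbbaa => abbaa => abaa => aa => a
  | aabb => abb => ab
  | aaaaaab => aaaaab => aaaab => aaab => aab => ab
  | bba => b

aa->a; abb->ab; ba->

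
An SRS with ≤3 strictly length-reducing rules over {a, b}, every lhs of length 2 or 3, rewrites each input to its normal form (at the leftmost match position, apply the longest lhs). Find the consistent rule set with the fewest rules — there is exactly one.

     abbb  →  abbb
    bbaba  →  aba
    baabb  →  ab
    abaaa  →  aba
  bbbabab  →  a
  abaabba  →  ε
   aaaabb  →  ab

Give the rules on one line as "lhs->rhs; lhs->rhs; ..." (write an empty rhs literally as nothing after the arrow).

aa->; aab->a; bab->ab

  | abbb
  | bbaba => baba => aba
  | baabb => bab => ab
  | abaaa => aba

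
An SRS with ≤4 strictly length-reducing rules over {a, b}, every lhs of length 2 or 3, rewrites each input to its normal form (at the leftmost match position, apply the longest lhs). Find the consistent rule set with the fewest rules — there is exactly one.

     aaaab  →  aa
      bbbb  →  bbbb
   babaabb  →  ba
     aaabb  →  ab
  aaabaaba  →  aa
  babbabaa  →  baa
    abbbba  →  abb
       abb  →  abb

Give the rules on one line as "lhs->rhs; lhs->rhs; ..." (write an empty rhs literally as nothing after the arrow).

  | aaaab => aa
  | bbbb
  | babaabb => baaabb => bab => ba
  | aaabb => ab

aab->; bab->ba; bba->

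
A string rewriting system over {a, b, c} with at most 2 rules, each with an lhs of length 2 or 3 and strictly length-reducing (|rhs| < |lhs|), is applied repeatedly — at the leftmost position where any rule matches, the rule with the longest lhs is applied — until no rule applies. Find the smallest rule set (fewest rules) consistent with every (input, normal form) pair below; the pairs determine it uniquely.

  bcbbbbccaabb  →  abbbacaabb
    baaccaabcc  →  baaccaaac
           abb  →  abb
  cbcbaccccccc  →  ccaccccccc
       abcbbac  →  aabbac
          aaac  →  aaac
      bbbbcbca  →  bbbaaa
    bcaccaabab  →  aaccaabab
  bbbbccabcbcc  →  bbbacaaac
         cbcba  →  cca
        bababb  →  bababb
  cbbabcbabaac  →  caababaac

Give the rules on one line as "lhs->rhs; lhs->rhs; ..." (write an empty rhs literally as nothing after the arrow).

bc->a; cb->c

  | bcbbbbccaabb => abbbbccaabb => abbbacaabb
  | baaccaabcc => baaccaaac
  | abb
  | cbcbaccccccc => ccbaccccccc => ccaccccccc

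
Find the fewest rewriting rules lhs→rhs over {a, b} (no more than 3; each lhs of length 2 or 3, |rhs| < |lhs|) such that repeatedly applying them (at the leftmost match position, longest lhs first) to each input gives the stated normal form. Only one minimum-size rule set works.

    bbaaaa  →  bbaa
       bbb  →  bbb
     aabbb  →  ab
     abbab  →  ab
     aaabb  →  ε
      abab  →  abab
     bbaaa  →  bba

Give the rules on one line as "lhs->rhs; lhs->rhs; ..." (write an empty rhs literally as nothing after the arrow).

  | bbaaaa => bbaa
  | bbb
  | aabbb => ab
  | abbab => ab

aaa->a; abb->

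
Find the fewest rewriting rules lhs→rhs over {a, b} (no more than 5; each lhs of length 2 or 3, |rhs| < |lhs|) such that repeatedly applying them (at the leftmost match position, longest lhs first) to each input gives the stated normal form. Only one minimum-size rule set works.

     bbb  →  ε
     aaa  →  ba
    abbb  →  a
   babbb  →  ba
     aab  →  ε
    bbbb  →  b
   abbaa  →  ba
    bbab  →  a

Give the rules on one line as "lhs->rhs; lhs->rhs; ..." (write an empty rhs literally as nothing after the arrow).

  | bbb => ε
  | aaa => ba
  | abbb => abb => ab => a
  | babbb => babb => bab => ba

aa->b; ab->a; bb->; bbb->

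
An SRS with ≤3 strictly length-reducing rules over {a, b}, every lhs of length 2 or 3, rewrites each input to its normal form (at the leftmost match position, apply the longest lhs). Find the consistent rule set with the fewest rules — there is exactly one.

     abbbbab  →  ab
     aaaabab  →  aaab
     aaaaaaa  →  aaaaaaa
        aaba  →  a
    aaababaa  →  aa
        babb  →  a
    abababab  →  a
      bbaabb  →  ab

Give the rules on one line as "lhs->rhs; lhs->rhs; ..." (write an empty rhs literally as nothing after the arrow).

aba->; ba->b; bbb->a

  | abbbbab => aabab => ab
  | aaaabab => aaab
  | aaaaaaa
  | aaba => a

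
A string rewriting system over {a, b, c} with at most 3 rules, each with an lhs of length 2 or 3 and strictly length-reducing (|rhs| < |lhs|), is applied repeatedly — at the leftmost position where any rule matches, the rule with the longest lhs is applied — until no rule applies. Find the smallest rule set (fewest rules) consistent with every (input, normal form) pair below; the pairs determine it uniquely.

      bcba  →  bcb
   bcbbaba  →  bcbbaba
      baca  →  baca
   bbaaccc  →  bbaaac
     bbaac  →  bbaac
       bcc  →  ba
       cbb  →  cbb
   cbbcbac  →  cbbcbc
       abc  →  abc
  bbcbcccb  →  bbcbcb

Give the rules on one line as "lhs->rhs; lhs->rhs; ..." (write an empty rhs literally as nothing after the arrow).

cba->cb; cc->a

  | bcba => bcb
  | bcbbaba
  | baca
  | bbaaccc => bbaaac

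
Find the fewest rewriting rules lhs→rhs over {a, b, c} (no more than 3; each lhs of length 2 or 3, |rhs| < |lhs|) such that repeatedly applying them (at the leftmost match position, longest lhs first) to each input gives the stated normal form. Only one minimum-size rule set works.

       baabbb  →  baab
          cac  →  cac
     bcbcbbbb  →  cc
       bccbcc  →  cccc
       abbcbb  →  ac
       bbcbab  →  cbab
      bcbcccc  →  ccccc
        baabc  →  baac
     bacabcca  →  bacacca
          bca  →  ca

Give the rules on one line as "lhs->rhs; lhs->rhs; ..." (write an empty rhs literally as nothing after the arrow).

  | baabbb => baab
  | cac
  | bcbcbbbb => cbcbbbb => ccbbbb => ccbb => cc
  | bccbcc => ccbcc => cccc

bb->; bc->c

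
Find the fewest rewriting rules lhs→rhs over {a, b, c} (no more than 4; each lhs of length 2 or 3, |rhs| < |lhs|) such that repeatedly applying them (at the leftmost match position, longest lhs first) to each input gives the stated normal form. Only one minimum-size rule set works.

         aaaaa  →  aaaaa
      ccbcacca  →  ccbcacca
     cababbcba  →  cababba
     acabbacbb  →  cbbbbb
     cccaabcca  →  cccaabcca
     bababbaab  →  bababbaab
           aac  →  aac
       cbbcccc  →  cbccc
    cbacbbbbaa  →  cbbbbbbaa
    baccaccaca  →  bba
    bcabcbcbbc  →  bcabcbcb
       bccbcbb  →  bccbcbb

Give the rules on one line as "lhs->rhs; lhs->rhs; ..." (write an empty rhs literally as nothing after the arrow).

aca->c; bac->bb; bbc->b

  | aaaaa
  | ccbcacca
  | cababbcba => cababba
  | acabbacbb => cbbacbb => cbbbbb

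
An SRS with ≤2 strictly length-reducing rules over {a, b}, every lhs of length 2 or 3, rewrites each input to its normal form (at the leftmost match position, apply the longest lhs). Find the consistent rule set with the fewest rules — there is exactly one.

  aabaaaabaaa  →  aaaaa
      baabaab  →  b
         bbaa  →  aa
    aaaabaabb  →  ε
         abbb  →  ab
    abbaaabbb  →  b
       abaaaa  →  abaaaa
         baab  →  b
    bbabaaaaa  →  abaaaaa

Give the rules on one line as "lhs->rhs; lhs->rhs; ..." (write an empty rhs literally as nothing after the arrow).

aab->; bb->

  | aabaaaabaaa => aaaabaaa => aaaaa
  | baabaab => baab => b
  | bbaa => aa
  | aaaabaabb => aaaabb => aab => ε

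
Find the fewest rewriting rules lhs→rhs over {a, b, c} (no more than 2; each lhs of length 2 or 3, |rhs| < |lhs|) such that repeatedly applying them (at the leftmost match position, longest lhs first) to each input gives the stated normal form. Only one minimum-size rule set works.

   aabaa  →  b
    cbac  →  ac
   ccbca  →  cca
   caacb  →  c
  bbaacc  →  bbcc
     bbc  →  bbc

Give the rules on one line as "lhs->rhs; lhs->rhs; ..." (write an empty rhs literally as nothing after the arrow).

aa->; cb->

  | aabaa => baa => b
  | cbac => ac
  | ccbca => cca
  | caacb => ccb => c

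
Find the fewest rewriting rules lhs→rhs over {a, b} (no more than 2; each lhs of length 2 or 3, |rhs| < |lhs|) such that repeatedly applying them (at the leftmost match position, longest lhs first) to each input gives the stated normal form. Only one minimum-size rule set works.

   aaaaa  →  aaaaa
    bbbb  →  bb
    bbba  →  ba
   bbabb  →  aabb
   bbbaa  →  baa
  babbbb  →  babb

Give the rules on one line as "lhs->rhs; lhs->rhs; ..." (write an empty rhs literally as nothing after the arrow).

bba->aa; bbb->b

  | aaaaa
  | bbbb => bb
  | bbba => ba
  | bbabb => aabb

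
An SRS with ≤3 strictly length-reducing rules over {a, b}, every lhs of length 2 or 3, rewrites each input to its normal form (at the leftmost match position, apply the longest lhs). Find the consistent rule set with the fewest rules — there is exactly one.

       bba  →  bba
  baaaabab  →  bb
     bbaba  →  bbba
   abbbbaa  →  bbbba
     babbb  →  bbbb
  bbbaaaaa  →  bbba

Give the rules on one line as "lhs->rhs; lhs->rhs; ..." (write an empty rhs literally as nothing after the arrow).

  | bba
  | baaaabab => baaabab => baabab => bab => bb
  | bbaba => bbba
  | abbbbaa => bbbbaa => bbbba

aa->a; aab->; ab->b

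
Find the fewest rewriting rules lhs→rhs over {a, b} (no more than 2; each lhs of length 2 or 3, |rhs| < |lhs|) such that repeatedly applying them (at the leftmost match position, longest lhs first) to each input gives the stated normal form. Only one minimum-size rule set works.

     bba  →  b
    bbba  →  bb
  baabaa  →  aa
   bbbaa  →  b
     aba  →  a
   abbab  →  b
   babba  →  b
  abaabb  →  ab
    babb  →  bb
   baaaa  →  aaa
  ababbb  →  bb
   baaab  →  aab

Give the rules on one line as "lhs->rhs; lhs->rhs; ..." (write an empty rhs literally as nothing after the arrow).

abb->b; ba->

  | bba => b
  | bbba => bb
  | baabaa => abaa => aa
  | bbbaa => bba => b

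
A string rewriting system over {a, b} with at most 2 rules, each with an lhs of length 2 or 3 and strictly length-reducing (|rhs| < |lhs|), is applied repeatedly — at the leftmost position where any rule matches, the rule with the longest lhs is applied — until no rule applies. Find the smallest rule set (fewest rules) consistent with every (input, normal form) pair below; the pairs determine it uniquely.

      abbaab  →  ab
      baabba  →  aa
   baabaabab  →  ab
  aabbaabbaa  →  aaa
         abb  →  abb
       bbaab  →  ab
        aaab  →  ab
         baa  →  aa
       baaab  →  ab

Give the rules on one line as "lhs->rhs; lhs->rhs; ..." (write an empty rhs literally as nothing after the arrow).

aab->ab; ba->a

  | abbaab => abaab => aaab => aab => ab
  | baabba => aabba => abba => aba => aa
  | baabaabab => aabaabab => abaabab => aaabab => aabab => abab => aab => ab
  | aabbaabbaa => abbaabbaa => abaabbaa => aaabbaa => aabbaa => abbaa => abaa => aaa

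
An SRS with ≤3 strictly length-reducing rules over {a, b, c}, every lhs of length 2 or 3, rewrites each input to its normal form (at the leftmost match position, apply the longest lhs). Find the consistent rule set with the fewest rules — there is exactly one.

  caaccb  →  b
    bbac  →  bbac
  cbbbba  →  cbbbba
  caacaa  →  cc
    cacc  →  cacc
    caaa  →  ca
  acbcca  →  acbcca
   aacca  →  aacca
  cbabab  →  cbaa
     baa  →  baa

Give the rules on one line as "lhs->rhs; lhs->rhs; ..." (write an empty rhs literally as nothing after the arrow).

ab->a; caa->c; ccc->

  | caaccb => cccb => b
  | bbac
  | cbbbba
  | caacaa => ccaa => cc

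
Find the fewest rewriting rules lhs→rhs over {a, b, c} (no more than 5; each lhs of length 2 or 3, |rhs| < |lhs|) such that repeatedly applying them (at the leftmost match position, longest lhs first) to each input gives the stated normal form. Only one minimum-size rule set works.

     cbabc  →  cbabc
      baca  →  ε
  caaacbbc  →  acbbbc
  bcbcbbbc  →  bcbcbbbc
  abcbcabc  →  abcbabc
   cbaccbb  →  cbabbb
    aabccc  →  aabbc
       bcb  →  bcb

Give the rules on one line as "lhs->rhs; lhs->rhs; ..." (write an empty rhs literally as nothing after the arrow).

aac->cb; baa->; ca->a; cc->b

  | cbabc
  | baca => baa => ε
  | caaacbbc => aaacbbc => acbbbc
  | bcbcbbbc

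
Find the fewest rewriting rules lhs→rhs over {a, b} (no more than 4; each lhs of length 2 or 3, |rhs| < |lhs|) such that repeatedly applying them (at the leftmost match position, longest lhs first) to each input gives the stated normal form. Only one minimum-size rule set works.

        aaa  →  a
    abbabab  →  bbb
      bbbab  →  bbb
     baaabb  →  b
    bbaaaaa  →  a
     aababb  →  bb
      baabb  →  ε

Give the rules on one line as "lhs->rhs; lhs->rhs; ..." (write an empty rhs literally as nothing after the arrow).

  | aaa => a
  | abbabab => babab => bbb
  | bbbab => bbb
  | baaabb => aaabb => abb => b

aaa->a; ab->; aba->b; baa->aa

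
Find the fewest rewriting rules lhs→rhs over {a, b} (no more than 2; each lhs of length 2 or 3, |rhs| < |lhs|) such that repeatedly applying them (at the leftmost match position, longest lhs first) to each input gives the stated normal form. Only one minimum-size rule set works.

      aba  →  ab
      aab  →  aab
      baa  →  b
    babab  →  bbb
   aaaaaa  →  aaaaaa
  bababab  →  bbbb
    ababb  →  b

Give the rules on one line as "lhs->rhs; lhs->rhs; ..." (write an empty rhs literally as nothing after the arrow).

  | aba => ab
  | aab
  | baa => ba => b
  | babab => bbab => bbb

abb->; ba->b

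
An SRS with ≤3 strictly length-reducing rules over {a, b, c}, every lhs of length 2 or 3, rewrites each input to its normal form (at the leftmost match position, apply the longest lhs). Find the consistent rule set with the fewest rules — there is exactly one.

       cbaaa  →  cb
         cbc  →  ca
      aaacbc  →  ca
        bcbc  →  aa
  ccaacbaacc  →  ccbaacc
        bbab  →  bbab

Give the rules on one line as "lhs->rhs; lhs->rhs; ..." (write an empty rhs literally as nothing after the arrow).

aaa->; bc->a; caa->

  | cbaaa => cb
  | cbc => ca
  | aaacbc => cbc => ca
  | bcbc => abc => aa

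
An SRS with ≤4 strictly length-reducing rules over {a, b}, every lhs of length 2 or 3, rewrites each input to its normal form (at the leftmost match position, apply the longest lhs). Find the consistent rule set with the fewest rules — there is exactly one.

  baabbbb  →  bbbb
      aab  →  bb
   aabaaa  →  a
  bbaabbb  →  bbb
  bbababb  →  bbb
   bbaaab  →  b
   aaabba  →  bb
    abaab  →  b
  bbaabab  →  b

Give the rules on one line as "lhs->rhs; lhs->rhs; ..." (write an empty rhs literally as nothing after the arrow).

aab->bb; ab->b; ba->

  | baabbbb => abbbb => bbbb
  | aab => bb
  | aabaaa => bbaaa => baa => a
  | bbaabbb => babbb => bbb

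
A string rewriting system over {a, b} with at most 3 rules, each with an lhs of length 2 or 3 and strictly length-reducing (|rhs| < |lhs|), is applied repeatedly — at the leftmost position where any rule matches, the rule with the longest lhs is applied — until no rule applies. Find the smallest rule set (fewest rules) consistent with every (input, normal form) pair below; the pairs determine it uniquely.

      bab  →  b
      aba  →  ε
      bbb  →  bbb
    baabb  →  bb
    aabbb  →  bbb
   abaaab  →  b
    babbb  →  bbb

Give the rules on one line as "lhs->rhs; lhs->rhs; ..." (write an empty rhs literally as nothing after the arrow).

  | bab => b
  | aba => ba => ε
  | bbb
  | baabb => abb => bb

ab->b; ba->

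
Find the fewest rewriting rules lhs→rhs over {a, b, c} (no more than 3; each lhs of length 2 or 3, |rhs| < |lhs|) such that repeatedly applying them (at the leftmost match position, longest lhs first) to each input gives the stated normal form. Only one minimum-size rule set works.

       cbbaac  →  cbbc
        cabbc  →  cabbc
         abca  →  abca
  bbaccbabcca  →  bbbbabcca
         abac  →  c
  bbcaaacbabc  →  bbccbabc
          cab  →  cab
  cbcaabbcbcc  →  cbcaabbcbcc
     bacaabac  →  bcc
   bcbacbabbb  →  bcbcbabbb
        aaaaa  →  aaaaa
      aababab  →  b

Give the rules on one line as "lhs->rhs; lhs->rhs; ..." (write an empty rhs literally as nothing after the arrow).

aba->; ac->c; acc->b

  | cbbaac => cbbac => cbbc
  | cabbc
  | abca
  | bbaccbabcca => bbbbabcca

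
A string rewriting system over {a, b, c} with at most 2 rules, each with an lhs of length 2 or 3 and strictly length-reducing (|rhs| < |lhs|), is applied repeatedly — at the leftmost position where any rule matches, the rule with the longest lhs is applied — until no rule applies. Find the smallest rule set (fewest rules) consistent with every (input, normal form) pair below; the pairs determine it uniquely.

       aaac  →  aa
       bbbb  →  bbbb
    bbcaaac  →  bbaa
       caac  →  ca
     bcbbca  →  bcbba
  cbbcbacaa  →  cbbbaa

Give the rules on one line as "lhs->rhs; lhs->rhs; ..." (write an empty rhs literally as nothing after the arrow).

  | aaac => aa
  | bbbb
  | bbcaaac => bbaaac => bbaa
  | caac => ca

ac->; bbc->bb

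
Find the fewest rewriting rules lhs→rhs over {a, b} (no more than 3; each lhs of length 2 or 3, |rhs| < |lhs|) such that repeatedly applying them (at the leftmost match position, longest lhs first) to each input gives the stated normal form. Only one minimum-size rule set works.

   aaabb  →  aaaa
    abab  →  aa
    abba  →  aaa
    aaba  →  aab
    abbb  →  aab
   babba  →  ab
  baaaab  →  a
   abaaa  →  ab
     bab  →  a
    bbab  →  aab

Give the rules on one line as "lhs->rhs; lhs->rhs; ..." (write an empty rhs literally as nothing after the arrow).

  | aaabb => aaaa
  | abab => abb => aa
  | abba => aaa
  | aaba => aab

ba->b; bb->a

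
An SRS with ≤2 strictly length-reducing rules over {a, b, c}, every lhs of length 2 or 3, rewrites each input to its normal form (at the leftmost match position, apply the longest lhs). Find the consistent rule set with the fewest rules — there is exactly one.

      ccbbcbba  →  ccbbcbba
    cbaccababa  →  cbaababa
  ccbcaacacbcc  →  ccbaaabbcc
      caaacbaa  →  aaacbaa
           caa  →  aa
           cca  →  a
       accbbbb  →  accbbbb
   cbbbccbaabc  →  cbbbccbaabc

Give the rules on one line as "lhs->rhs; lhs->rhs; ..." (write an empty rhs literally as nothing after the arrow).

  | ccbbcbba
  | cbaccababa => cbacababa => cbaababa
  | ccbcaacacbcc => ccbaacacbcc => ccbaaabbcc
  | caaacbaa => aaacbaa

ca->a; cac->ab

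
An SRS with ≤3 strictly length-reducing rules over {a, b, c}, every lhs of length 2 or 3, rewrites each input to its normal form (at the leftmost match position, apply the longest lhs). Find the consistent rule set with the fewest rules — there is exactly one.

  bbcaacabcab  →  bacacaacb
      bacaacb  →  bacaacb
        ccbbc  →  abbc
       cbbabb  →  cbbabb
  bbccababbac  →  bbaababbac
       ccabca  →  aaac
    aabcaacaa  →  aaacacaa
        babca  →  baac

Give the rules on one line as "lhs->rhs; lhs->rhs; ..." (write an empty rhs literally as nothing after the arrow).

  | bbcaacabcab => bacacabcab => bacacaacb
  | bacaacb
  | ccbbc => abbc
  | cbbabb

bca->ac; cc->a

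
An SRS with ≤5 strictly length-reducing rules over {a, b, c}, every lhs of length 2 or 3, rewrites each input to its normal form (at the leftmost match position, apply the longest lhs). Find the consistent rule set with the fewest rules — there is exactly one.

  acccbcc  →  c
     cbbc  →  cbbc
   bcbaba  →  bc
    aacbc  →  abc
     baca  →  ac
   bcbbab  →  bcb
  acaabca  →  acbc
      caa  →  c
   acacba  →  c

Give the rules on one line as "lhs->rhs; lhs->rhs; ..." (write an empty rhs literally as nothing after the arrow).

aa->c; ba->a; ca->c; cc->a

  | acccbcc => aacbcc => ccbcc => abcc => aba => aa => c
  | cbbc
  | bcbaba => bcaba => bcba => bca => bc
  | aacbc => ccbc => abc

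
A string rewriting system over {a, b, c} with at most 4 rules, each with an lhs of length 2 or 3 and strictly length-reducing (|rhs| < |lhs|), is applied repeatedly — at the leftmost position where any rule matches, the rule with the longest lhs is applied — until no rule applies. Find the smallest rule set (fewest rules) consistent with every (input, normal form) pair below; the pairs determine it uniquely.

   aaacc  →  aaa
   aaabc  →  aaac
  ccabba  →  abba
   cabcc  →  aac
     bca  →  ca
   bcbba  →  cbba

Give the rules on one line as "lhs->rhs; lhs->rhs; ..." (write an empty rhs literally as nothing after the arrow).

bc->c; cac->aa; cc->

  | aaacc => aaa
  | aaabc => aaac
  | ccabba => abba
  | cabcc => cacc => aac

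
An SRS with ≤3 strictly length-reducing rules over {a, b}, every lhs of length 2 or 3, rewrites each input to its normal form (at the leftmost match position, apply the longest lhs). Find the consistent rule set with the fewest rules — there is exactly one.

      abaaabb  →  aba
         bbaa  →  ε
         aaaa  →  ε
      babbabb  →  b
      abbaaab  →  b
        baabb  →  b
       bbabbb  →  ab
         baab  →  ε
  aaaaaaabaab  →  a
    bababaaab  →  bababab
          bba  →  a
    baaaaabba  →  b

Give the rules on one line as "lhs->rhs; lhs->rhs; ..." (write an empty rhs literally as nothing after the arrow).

  | abaaabb => ababb => aba
  | bbaa => aa => ε
  | aaaa => aa => ε
  | babbabb => baabb => bbb => b

aa->; bb->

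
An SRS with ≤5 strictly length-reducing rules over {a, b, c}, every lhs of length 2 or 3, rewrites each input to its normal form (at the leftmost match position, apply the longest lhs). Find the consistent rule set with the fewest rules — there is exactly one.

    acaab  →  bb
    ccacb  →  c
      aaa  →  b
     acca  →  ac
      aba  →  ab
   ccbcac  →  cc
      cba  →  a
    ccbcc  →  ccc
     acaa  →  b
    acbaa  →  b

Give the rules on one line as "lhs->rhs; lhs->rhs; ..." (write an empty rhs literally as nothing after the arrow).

  | acaab => aab => bb
  | ccacb => ccb => c
  | aaa => ba => b
  | acca => ac

aa->b; ba->b; ca->; cb->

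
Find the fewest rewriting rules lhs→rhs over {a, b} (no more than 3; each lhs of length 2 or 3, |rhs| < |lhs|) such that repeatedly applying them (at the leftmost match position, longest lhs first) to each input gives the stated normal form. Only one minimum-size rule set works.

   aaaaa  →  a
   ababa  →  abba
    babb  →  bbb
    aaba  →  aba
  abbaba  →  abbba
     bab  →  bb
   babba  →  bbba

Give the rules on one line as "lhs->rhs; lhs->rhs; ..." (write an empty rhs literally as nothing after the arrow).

aa->a; bab->bb

  | aaaaa => aaaa => aaa => aa => a
  | ababa => abba
  | babb => bbb
  | aaba => aba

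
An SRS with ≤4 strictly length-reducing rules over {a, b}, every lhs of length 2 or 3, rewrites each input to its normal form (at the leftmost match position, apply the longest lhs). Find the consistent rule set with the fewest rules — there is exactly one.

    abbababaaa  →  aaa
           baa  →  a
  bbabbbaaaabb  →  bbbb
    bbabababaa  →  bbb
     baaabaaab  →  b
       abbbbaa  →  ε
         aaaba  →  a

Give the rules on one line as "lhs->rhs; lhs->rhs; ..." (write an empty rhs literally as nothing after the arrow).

  | abbababaaa => ababaaa => abbaaa => aaa
  | baa => a
  | bbabbbaaaabb => bbbbbaaaabb => bbbbaaabb => bbbaabb => bbabb => bbbb
  | bbabababaa => bbbababaa => bbbbabaa => bbbbbaa => bbbba => bbb

aab->b; abb->; ba->; bab->bb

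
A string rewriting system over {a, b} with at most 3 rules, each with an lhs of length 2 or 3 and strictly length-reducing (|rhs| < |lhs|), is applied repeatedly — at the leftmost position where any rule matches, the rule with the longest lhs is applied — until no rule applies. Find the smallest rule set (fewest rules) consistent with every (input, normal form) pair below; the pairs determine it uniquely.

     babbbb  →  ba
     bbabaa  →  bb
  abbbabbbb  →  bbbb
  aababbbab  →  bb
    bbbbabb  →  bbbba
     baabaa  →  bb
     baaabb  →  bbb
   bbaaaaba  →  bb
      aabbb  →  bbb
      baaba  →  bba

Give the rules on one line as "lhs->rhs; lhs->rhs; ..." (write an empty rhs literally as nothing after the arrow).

  | babbbb => babbb => babb => bab => ba
  | bbabaa => bbaaa => bb
  | abbbabbbb => abbabbbb => ababbbb => aabbbb => bbbb
  | aababbbab => babbbab => babbab => babab => baab => bb

aa->; aaa->; ab->a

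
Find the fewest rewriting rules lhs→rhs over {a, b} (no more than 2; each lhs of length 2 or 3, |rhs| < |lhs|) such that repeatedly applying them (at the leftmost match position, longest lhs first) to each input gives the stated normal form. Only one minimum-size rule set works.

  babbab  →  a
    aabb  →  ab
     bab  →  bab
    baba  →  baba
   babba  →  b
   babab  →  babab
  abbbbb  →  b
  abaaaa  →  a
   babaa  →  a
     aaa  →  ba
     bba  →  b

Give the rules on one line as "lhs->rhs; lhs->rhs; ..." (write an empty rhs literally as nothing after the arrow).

aa->b; bb->a

  | babbab => baaab => bbab => aab => bb => a
  | aabb => bbb => ab
  | bab
  | baba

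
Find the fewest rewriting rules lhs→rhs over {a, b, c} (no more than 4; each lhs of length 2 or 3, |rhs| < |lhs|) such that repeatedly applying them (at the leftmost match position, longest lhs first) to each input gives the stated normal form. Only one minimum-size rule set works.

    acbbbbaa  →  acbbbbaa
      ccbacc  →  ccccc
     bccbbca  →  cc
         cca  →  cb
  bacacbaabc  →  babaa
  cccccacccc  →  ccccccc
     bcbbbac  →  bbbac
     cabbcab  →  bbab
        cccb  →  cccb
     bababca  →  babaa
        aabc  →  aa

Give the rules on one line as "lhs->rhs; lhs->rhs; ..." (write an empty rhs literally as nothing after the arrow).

  | acbbbbaa
  | ccbacc => ccccc
  | bccbbca => cbbca => cba => cc
  | cca => cb

bc->; ca->b; cba->cc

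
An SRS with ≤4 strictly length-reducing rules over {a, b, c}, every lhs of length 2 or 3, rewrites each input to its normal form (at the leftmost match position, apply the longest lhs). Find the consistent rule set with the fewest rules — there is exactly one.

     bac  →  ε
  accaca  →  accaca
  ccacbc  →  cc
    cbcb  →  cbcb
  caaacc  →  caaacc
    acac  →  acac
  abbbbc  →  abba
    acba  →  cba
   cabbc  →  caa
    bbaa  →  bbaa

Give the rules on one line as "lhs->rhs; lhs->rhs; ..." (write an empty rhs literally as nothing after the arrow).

acb->cb; bac->; bbc->a; ccb->

  | bac => ε
  | accaca
  | ccacbc => cccbc => cc
  | cbcb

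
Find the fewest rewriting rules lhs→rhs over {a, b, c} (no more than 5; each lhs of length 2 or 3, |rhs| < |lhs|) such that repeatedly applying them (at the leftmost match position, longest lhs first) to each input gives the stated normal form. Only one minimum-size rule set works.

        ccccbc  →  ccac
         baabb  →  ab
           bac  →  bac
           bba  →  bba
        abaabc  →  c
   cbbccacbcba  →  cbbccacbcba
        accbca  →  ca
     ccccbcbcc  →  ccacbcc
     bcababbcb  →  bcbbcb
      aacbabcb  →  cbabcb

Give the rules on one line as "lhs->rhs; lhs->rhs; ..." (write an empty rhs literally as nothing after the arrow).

  | ccccbc => ccac
  | baabb => ccbb => ab
  | bac
  | bba

aa->; baa->cc; cab->ca; ccb->a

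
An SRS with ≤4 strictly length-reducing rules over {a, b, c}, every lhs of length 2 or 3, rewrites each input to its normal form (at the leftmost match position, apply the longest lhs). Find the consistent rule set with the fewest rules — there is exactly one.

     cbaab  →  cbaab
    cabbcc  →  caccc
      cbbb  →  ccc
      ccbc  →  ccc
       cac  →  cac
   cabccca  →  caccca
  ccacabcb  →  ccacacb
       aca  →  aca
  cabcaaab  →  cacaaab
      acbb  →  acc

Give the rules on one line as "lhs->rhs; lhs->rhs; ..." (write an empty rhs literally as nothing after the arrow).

bb->c; bbb->cc; bc->c

  | cbaab
  | cabbcc => caccc
  | cbbb => ccc
  | ccbc => ccc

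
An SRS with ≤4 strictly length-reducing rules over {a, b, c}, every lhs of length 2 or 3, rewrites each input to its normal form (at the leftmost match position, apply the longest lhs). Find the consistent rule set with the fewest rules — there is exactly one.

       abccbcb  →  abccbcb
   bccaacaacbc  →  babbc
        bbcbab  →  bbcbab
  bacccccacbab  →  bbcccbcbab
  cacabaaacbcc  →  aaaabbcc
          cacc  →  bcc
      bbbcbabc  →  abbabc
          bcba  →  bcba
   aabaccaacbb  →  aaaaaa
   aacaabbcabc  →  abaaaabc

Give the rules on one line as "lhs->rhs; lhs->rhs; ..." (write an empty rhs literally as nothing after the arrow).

ac->b; bbb->aa; ca->b; cbb->

  | abccbcb
  | bccaacaacbc => bcbacaacbc => bcbbaacbc => baacbc => babbc
  | bbcbab
  | bacccccacbab => bbccccacbab => bbcccbcbab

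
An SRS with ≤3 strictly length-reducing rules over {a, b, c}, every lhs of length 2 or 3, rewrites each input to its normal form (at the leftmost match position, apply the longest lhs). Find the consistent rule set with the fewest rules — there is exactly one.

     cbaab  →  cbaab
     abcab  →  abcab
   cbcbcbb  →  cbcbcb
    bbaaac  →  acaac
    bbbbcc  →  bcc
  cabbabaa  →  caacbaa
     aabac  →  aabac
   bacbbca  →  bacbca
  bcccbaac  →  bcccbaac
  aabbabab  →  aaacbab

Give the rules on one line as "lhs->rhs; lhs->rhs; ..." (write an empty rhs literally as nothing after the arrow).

bb->b; bba->ac

  | cbaab
  | abcab
  | cbcbcbb => cbcbcb
  | bbaaac => acaac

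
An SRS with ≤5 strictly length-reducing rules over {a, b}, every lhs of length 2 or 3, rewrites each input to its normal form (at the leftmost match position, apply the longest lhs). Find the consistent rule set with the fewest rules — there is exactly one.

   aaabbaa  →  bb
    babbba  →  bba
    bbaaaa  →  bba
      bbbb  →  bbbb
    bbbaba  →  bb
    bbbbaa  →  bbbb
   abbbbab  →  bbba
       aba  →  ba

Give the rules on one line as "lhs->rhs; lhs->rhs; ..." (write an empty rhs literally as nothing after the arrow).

aa->; aaa->; ab->b; bab->a

  | aaabbaa => bbaa => bb
  | babbba => abba => bba
  | bbaaaa => bba
  | bbbb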